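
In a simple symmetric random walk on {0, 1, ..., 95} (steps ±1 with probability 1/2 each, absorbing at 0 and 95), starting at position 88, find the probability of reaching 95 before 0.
P(hit 95 before 0) = 88/95

Let u_k = P(hit 95 before 0 | start at k). Then u_0 = 0, u_95 = 1, and u_k = u_{k-1}/2 + u_{k+1}/2 for 1 ≤ k ≤ 94. This harmonic recurrence is solved by u_k = k/95, giving u_88 = 88/95.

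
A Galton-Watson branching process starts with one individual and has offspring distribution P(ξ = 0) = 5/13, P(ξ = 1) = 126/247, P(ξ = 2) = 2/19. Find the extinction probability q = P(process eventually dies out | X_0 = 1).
q = 1

Mean offspring μ = 0·5/13 + 1·126/247 + 2·2/19 = 178/247 ≤ 1. For μ ≤ 1 with offspring not concentrated at 1, the Galton-Watson process goes extinct almost surely, so q = 1.
(Algebraic check: The pgf is f(s) = 5/13 + 126/247·s + 2/19·s². The extinction probability q is the smallest fixed point of f in [0, 1]. Setting s = f(s):
  2/19·s² + (126/247 − 1)·s + 5/13 = 0
  2/19·s² − (5/13 + 2/19)·s + 5/13 = 0
which factors as (s − 1)·(2/19·s − 5/13) = 0, giving roots s = 1 and s = (5/13)/(2/19) = 95/26. Since 95/26 ≥ 1, the smallest root in [0, 1] is s = 1.)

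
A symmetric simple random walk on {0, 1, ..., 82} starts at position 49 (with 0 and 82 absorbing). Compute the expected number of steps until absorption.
E[τ | X_0 = 49] = 1617

Let v_k = E[τ | X_0 = k]. Boundary: v_0 = v_82 = 0. Recurrence: v_k = 1 + (v_{k-1} + v_{k+1})/2 for 1 ≤ k ≤ 81. The particular solution to v_k − (v_{k-1} + v_{k+1})/2 = 1 is v_k = −k^2. Adding homogeneous solution A + B k and matching boundaries gives v_k = k (82 − k). Substituting k = 49: v_49 = 49 · 33 = 1617.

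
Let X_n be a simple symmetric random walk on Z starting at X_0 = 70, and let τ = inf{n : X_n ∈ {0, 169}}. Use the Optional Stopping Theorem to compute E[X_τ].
E[X_τ] = 70

X_n is a martingale and τ is a bounded-mean stopping time (indeed τ is finite a.s. with bounded expectation since the walk is in a bounded region). By the OST, E[X_τ] = E[X_0] = 70. Equivalently: E[X_τ] = 169 · P(hit 169 first) + 0 · P(hit 0 first) = 169 · (70/169) = 70.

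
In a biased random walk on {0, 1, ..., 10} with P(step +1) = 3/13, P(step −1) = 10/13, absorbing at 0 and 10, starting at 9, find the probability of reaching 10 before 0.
P(hit 10 before 0) = (1 − (10/3)^9) / (1 − (10/3)^10) = 428562993/1428562993

Let u_k denote P(reach 10 before 0 | start at k). Boundary: u_0 = 0, u_10 = 1. Recurrence: u_k = 3/13·u_{k+1} + 10/13·u_{k-1} for 1 ≤ k ≤ 9. Try u_k = A + B·r^k with r = q/p = (10/13)/(3/13) = 10/3. Substitution satisfies the recurrence; boundary conditions give:
  u_k = (1 − r^k) / (1 − r^N) = (1 − (10/3)^9) / (1 − (10/3)^10) = 428562993/1428562993.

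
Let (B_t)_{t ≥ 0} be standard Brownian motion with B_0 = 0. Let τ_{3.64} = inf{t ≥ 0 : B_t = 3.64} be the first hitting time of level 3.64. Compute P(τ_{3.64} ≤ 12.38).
P(τ_{3.64} ≤ 12.38) = 2(1 − Φ(3.64/√12.38)) = 2(1 − Φ(1.0345)) ≈ 0.3009

By the reflection principle for standard BM, P(τ_b ≤ t) = 2 · P(B_t ≥ b). Since B_t ~ N(0, t), P(B_t ≥ 3.64) = 1 − Φ(3.64/√t) = 1 − Φ(3.64/√12.38) = 1 − Φ(1.0345) ≈ 0.15045. Doubling: P(τ_{3.64} ≤ 12.38) ≈ 2 · 0.15045 = 0.30090 ≈ 0.3009.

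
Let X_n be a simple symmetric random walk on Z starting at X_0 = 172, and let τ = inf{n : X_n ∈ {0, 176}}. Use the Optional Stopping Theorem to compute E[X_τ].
E[X_τ] = 172

X_n is a martingale and τ is a bounded-mean stopping time (indeed τ is finite a.s. with bounded expectation since the walk is in a bounded region). By the OST, E[X_τ] = E[X_0] = 172. Equivalently: E[X_τ] = 176 · P(hit 176 first) + 0 · P(hit 0 first) = 176 · (172/176) = 172.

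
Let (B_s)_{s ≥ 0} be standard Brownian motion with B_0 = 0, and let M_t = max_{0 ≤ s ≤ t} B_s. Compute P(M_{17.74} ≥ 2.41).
P(M_{17.74} ≥ 2.41) = 2·P(B_{17.74} ≥ 2.41) = 2(1 − Φ(2.41/√17.74)) ≈ 0.5672

By the reflection principle for Brownian motion, P(M_t ≥ a) = 2 · P(B_t ≥ a) for a ≥ 0. Since B_t ~ N(0, t), P(B_t ≥ 2.41) = 1 − Φ(2.41/√t) = 1 − Φ(2.41/√17.74) = 1 − Φ(0.5722). So
  P(M_{17.74} ≥ 2.41) = 2(1 − Φ(0.5722)) ≈ 0.5672.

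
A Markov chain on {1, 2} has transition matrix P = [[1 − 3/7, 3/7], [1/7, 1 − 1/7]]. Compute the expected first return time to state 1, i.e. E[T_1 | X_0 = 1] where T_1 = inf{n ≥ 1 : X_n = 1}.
E[T_1 | X_0 = 1] = 1/π_1 = 4

For an irreducible recurrent Markov chain with stationary distribution π, E[T_i | X_0 = i] = 1/π_i (Kac's formula). Here π_1 = (1/7)/(3/7 + 1/7) = (1/7)/(4/7) = 1/4, so E[T_1 | X_0 = 1] = 1/π_1 = (3/7 + 1/7)/(1/7) = (4/7)/(1/7) = 4.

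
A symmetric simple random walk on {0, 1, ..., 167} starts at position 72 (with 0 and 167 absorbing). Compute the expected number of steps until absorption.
E[τ | X_0 = 72] = 6840

Let v_k = E[τ | X_0 = k]. Boundary: v_0 = v_167 = 0. Recurrence: v_k = 1 + (v_{k-1} + v_{k+1})/2 for 1 ≤ k ≤ 166. The particular solution to v_k − (v_{k-1} + v_{k+1})/2 = 1 is v_k = −k^2. Adding homogeneous solution A + B k and matching boundaries gives v_k = k (167 − k). Substituting k = 72: v_72 = 72 · 95 = 6840.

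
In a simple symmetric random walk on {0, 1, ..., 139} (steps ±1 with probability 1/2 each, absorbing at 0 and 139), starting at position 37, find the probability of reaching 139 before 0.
P(hit 139 before 0) = 37/139

Let u_k = P(hit 139 before 0 | start at k). Then u_0 = 0, u_139 = 1, and u_k = u_{k-1}/2 + u_{k+1}/2 for 1 ≤ k ≤ 138. This harmonic recurrence is solved by u_k = k/139, giving u_37 = 37/139.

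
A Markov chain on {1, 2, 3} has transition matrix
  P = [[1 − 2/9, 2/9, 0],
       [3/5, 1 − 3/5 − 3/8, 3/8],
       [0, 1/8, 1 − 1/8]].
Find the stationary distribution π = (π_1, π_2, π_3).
π = (27/67, 10/67, 30/67)

This is a birth-death chain on three states, which satisfies detailed balance: π_1 · P_{12} = π_2 · P_{21} and π_2 · P_{23} = π_3 · P_{32}.
From π_1 · 2/9 = π_2 · 3/5: π_2/π_1 = (2/9)/(3/5) = 10/27.
From π_2 · 3/8 = π_3 · 1/8: π_3/π_2 = (3/8)/(1/8) = 3.
Take π_1 proportional to 1; then unnormalized π = (1, 10/27, 10/9). Normalize by dividing by the sum 67/27:
  π = (27/67, 10/67, 30/67).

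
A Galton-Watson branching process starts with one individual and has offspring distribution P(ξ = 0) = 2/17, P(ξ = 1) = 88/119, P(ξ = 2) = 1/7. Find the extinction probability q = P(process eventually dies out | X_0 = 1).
q = 14/17

The pgf is f(s) = 2/17 + 88/119·s + 1/7·s². The extinction probability q is the smallest fixed point of f in [0, 1]. Setting s = f(s):
  1/7·s² + (88/119 − 1)·s + 2/17 = 0
  1/7·s² − (2/17 + 1/7)·s + 2/17 = 0
which factors as (s − 1)·(1/7·s − 2/17) = 0, giving roots s = 1 and s = (2/17)/(1/7) = 14/17.
Mean offspring μ = 88/119 + 2·1/7 = 122/119 > 1 (supercritical), so q < 1. The extinction probability is the smaller root: q = (2/17)/(1/7) = 14/17.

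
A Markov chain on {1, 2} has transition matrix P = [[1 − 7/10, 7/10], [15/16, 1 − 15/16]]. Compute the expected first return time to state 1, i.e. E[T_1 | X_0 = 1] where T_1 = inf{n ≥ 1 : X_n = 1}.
E[T_1 | X_0 = 1] = 1/π_1 = 131/75

For an irreducible recurrent Markov chain with stationary distribution π, E[T_i | X_0 = i] = 1/π_i (Kac's formula). Here π_1 = (15/16)/(7/10 + 15/16) = (15/16)/(131/80) = 75/131, so E[T_1 | X_0 = 1] = 1/π_1 = (7/10 + 15/16)/(15/16) = (131/80)/(15/16) = 131/75.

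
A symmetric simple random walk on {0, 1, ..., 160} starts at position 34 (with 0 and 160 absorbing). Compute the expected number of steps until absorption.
E[τ | X_0 = 34] = 4284

Let v_k = E[τ | X_0 = k]. Boundary: v_0 = v_160 = 0. Recurrence: v_k = 1 + (v_{k-1} + v_{k+1})/2 for 1 ≤ k ≤ 159. The particular solution to v_k − (v_{k-1} + v_{k+1})/2 = 1 is v_k = −k^2. Adding homogeneous solution A + B k and matching boundaries gives v_k = k (160 − k). Substituting k = 34: v_34 = 34 · 126 = 4284.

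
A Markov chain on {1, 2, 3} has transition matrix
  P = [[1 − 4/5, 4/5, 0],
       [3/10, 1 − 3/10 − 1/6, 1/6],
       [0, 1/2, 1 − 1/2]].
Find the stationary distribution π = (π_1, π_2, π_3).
π = (9/41, 24/41, 8/41)

This is a birth-death chain on three states, which satisfies detailed balance: π_1 · P_{12} = π_2 · P_{21} and π_2 · P_{23} = π_3 · P_{32}.
From π_1 · 4/5 = π_2 · 3/10: π_2/π_1 = (4/5)/(3/10) = 8/3.
From π_2 · 1/6 = π_3 · 1/2: π_3/π_2 = (1/6)/(1/2) = 1/3.
Take π_1 proportional to 1; then unnormalized π = (1, 8/3, 8/9). Normalize by dividing by the sum 41/9:
  π = (9/41, 24/41, 8/41).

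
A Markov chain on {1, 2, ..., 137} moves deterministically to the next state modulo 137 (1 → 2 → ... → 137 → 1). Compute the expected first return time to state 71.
E[T_71 | X_0 = 71] = 137

The chain cycles deterministically, so starting at state 71 it returns in exactly 137 steps. Equivalently, the stationary distribution is uniform π_j = 1/137 for every state j, so by Kac's formula E[T_71] = 1/π_71 = 137.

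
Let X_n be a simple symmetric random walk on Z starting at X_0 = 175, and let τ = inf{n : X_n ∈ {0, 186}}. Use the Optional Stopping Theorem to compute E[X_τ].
E[X_τ] = 175

X_n is a martingale and τ is a bounded-mean stopping time (indeed τ is finite a.s. with bounded expectation since the walk is in a bounded region). By the OST, E[X_τ] = E[X_0] = 175. Equivalently: E[X_τ] = 186 · P(hit 186 first) + 0 · P(hit 0 first) = 186 · (175/186) = 175.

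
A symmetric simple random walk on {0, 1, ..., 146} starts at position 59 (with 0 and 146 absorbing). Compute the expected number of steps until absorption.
E[τ | X_0 = 59] = 5133

Let v_k = E[τ | X_0 = k]. Boundary: v_0 = v_146 = 0. Recurrence: v_k = 1 + (v_{k-1} + v_{k+1})/2 for 1 ≤ k ≤ 145. The particular solution to v_k − (v_{k-1} + v_{k+1})/2 = 1 is v_k = −k^2. Adding homogeneous solution A + B k and matching boundaries gives v_k = k (146 − k). Substituting k = 59: v_59 = 59 · 87 = 5133.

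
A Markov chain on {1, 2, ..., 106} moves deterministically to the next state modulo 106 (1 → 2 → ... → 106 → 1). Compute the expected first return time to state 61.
E[T_61 | X_0 = 61] = 106

The chain cycles deterministically, so starting at state 61 it returns in exactly 106 steps. Equivalently, the stationary distribution is uniform π_j = 1/106 for every state j, so by Kac's formula E[T_61] = 1/π_61 = 106.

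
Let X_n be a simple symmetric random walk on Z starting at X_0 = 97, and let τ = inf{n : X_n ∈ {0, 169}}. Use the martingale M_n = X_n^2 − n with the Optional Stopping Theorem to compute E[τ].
E[τ] = 6984

M_n = X_n^2 − n is a martingale (since E[X_{n+1}^2 | F_n] = X_n^2 + 1). By OST (τ has finite mean in a bounded region), E[M_τ] = E[M_0] = X_0^2 − 0 = 97^2 = 9409. Also E[M_τ] = E[X_τ^2] − E[τ]. The walk exits at 0 or 169, with P(hit 169 first) = 97/169, so E[X_τ^2] = 169^2 · 97/169 + 0 = 16393. Thus E[τ] = E[X_τ^2] − E[M_τ] = 16393 − 9409 = 6984 = 97(169 − 97) = 6984.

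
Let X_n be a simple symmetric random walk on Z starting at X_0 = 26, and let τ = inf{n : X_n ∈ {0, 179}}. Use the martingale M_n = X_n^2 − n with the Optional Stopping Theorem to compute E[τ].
E[τ] = 3978

M_n = X_n^2 − n is a martingale (since E[X_{n+1}^2 | F_n] = X_n^2 + 1). By OST (τ has finite mean in a bounded region), E[M_τ] = E[M_0] = X_0^2 − 0 = 26^2 = 676. Also E[M_τ] = E[X_τ^2] − E[τ]. The walk exits at 0 or 179, with P(hit 179 first) = 26/179, so E[X_τ^2] = 179^2 · 26/179 + 0 = 4654. Thus E[τ] = E[X_τ^2] − E[M_τ] = 4654 − 676 = 3978 = 26(179 − 26) = 3978.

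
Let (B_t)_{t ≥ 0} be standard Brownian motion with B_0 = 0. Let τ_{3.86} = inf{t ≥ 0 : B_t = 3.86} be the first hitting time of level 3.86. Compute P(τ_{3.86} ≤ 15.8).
P(τ_{3.86} ≤ 15.8) = 2(1 − Φ(3.86/√15.8)) = 2(1 − Φ(0.9711)) ≈ 0.3315

By the reflection principle for standard BM, P(τ_b ≤ t) = 2 · P(B_t ≥ b). Since B_t ~ N(0, t), P(B_t ≥ 3.86) = 1 − Φ(3.86/√t) = 1 − Φ(3.86/√15.8) = 1 − Φ(0.9711) ≈ 0.16575. Doubling: P(τ_{3.86} ≤ 15.8) ≈ 2 · 0.16575 = 0.33150 ≈ 0.3315.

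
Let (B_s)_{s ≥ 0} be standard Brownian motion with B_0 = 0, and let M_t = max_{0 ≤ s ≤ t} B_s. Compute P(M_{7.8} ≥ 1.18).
P(M_{7.8} ≥ 1.18) = 2·P(B_{7.8} ≥ 1.18) = 2(1 − Φ(1.18/√7.8)) ≈ 0.6727

By the reflection principle for Brownian motion, P(M_t ≥ a) = 2 · P(B_t ≥ a) for a ≥ 0. Since B_t ~ N(0, t), P(B_t ≥ 1.18) = 1 − Φ(1.18/√t) = 1 − Φ(1.18/√7.8) = 1 − Φ(0.4225). So
  P(M_{7.8} ≥ 1.18) = 2(1 − Φ(0.4225)) ≈ 0.6727.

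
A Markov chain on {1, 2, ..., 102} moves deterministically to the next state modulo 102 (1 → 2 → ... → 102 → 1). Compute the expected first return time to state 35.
E[T_35 | X_0 = 35] = 102

The chain cycles deterministically, so starting at state 35 it returns in exactly 102 steps. Equivalently, the stationary distribution is uniform π_j = 1/102 for every state j, so by Kac's formula E[T_35] = 1/π_35 = 102.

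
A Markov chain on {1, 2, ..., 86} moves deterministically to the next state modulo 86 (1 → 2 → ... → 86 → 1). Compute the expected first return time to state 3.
E[T_3 | X_0 = 3] = 86

The chain cycles deterministically, so starting at state 3 it returns in exactly 86 steps. Equivalently, the stationary distribution is uniform π_j = 1/86 for every state j, so by Kac's formula E[T_3] = 1/π_3 = 86.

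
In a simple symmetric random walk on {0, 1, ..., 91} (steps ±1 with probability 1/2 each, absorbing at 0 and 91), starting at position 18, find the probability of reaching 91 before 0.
P(hit 91 before 0) = 18/91

Let u_k = P(hit 91 before 0 | start at k). Then u_0 = 0, u_91 = 1, and u_k = u_{k-1}/2 + u_{k+1}/2 for 1 ≤ k ≤ 90. This harmonic recurrence is solved by u_k = k/91, giving u_18 = 18/91.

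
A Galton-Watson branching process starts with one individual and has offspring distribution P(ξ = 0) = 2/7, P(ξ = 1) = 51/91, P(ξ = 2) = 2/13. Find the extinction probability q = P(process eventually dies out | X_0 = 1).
q = 1

Mean offspring μ = 0·2/7 + 1·51/91 + 2·2/13 = 79/91 ≤ 1. For μ ≤ 1 with offspring not concentrated at 1, the Galton-Watson process goes extinct almost surely, so q = 1.
(Algebraic check: The pgf is f(s) = 2/7 + 51/91·s + 2/13·s². The extinction probability q is the smallest fixed point of f in [0, 1]. Setting s = f(s):
  2/13·s² + (51/91 − 1)·s + 2/7 = 0
  2/13·s² − (2/7 + 2/13)·s + 2/7 = 0
which factors as (s − 1)·(2/13·s − 2/7) = 0, giving roots s = 1 and s = (2/7)/(2/13) = 13/7. Since 13/7 ≥ 1, the smallest root in [0, 1] is s = 1.)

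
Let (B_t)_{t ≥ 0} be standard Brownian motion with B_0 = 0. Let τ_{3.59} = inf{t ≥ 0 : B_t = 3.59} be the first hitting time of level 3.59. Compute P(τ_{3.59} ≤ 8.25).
P(τ_{3.59} ≤ 8.25) = 2(1 − Φ(3.59/√8.25)) = 2(1 − Φ(1.2499)) ≈ 0.2113

By the reflection principle for standard BM, P(τ_b ≤ t) = 2 · P(B_t ≥ b). Since B_t ~ N(0, t), P(B_t ≥ 3.59) = 1 − Φ(3.59/√t) = 1 − Φ(3.59/√8.25) = 1 − Φ(1.2499) ≈ 0.10567. Doubling: P(τ_{3.59} ≤ 8.25) ≈ 2 · 0.10567 = 0.21134 ≈ 0.2113.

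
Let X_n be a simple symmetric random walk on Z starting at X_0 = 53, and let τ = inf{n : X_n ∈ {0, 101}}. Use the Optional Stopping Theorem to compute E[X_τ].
E[X_τ] = 53

X_n is a martingale and τ is a bounded-mean stopping time (indeed τ is finite a.s. with bounded expectation since the walk is in a bounded region). By the OST, E[X_τ] = E[X_0] = 53. Equivalently: E[X_τ] = 101 · P(hit 101 first) + 0 · P(hit 0 first) = 101 · (53/101) = 53.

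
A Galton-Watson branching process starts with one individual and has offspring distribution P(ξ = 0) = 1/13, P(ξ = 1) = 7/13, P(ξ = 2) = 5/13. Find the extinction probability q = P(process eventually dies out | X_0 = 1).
q = 1/5

The pgf is f(s) = 1/13 + 7/13·s + 5/13·s². The extinction probability q is the smallest fixed point of f in [0, 1]. Setting s = f(s):
  5/13·s² + (7/13 − 1)·s + 1/13 = 0
  5/13·s² − (1/13 + 5/13)·s + 1/13 = 0
which factors as (s − 1)·(5/13·s − 1/13) = 0, giving roots s = 1 and s = (1/13)/(5/13) = 1/5.
Mean offspring μ = 7/13 + 2·5/13 = 17/13 > 1 (supercritical), so q < 1. The extinction probability is the smaller root: q = (1/13)/(5/13) = 1/5.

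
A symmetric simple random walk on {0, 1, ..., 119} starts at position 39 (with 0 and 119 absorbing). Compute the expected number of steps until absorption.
E[τ | X_0 = 39] = 3120

Let v_k = E[τ | X_0 = k]. Boundary: v_0 = v_119 = 0. Recurrence: v_k = 1 + (v_{k-1} + v_{k+1})/2 for 1 ≤ k ≤ 118. The particular solution to v_k − (v_{k-1} + v_{k+1})/2 = 1 is v_k = −k^2. Adding homogeneous solution A + B k and matching boundaries gives v_k = k (119 − k). Substituting k = 39: v_39 = 39 · 80 = 3120.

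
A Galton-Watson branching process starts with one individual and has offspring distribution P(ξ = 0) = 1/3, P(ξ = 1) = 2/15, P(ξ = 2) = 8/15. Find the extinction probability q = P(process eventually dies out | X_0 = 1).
q = 5/8

The pgf is f(s) = 1/3 + 2/15·s + 8/15·s². The extinction probability q is the smallest fixed point of f in [0, 1]. Setting s = f(s):
  8/15·s² + (2/15 − 1)·s + 1/3 = 0
  8/15·s² − (1/3 + 8/15)·s + 1/3 = 0
which factors as (s − 1)·(8/15·s − 1/3) = 0, giving roots s = 1 and s = (1/3)/(8/15) = 5/8.
Mean offspring μ = 2/15 + 2·8/15 = 6/5 > 1 (supercritical), so q < 1. The extinction probability is the smaller root: q = (1/3)/(8/15) = 5/8.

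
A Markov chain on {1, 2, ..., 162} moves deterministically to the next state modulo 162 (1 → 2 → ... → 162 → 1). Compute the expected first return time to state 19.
E[T_19 | X_0 = 19] = 162

The chain cycles deterministically, so starting at state 19 it returns in exactly 162 steps. Equivalently, the stationary distribution is uniform π_j = 1/162 for every state j, so by Kac's formula E[T_19] = 1/π_19 = 162.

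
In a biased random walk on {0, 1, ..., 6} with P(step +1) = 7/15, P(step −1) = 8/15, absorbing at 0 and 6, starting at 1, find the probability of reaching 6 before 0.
P(hit 6 before 0) = (1 − (8/7)^1) / (1 − (8/7)^6) = 16807/144495

Let u_k denote P(reach 6 before 0 | start at k). Boundary: u_0 = 0, u_6 = 1. Recurrence: u_k = 7/15·u_{k+1} + 8/15·u_{k-1} for 1 ≤ k ≤ 5. Try u_k = A + B·r^k with r = q/p = (8/15)/(7/15) = 8/7. Substitution satisfies the recurrence; boundary conditions give:
  u_k = (1 − r^k) / (1 − r^N) = (1 − (8/7)^1) / (1 − (8/7)^6) = 16807/144495.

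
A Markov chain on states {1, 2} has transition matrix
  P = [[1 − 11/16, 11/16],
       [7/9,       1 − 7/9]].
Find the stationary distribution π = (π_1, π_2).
π_1 = 112/211, π_2 = 99/211

Solve πP = π with π_1 + π_2 = 1. From πP = π: π_1 · (1 − 11/16) + π_2 · 7/9 = π_1 ⇒ π_2 · 7/9 = π_1 · 11/16 ⇒ π_2/π_1 = (11/16)/(7/9) = 99/112. Together with π_1 + π_2 = 1:
  π_1 = (7/9)/(11/16 + 7/9) = (7/9)/(211/144) = 112/211,
  π_2 = (11/16)/(11/16 + 7/9) = (11/16)/(211/144) = 99/211.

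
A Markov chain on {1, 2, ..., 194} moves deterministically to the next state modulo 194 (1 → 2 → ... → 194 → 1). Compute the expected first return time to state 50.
E[T_50 | X_0 = 50] = 194

The chain cycles deterministically, so starting at state 50 it returns in exactly 194 steps. Equivalently, the stationary distribution is uniform π_j = 1/194 for every state j, so by Kac's formula E[T_50] = 1/π_50 = 194.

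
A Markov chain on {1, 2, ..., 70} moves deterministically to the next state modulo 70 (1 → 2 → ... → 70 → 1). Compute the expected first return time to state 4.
E[T_4 | X_0 = 4] = 70

The chain cycles deterministically, so starting at state 4 it returns in exactly 70 steps. Equivalently, the stationary distribution is uniform π_j = 1/70 for every state j, so by Kac's formula E[T_4] = 1/π_4 = 70.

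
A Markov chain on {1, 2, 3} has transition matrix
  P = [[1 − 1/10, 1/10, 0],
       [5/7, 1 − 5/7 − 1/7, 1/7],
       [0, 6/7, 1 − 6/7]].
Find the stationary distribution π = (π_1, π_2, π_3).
π = (300/349, 42/349, 7/349)

This is a birth-death chain on three states, which satisfies detailed balance: π_1 · P_{12} = π_2 · P_{21} and π_2 · P_{23} = π_3 · P_{32}.
From π_1 · 1/10 = π_2 · 5/7: π_2/π_1 = (1/10)/(5/7) = 7/50.
From π_2 · 1/7 = π_3 · 6/7: π_3/π_2 = (1/7)/(6/7) = 1/6.
Take π_1 proportional to 1; then unnormalized π = (1, 7/50, 7/300). Normalize by dividing by the sum 349/300:
  π = (300/349, 42/349, 7/349).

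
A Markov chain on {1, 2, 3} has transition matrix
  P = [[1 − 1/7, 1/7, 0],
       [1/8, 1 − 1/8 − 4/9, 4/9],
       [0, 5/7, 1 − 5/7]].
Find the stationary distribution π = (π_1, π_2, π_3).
π = (315/899, 360/899, 224/899)

This is a birth-death chain on three states, which satisfies detailed balance: π_1 · P_{12} = π_2 · P_{21} and π_2 · P_{23} = π_3 · P_{32}.
From π_1 · 1/7 = π_2 · 1/8: π_2/π_1 = (1/7)/(1/8) = 8/7.
From π_2 · 4/9 = π_3 · 5/7: π_3/π_2 = (4/9)/(5/7) = 28/45.
Take π_1 proportional to 1; then unnormalized π = (1, 8/7, 32/45). Normalize by dividing by the sum 899/315:
  π = (315/899, 360/899, 224/899).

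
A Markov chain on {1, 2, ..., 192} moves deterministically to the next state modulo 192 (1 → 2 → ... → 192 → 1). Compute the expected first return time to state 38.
E[T_38 | X_0 = 38] = 192

The chain cycles deterministically, so starting at state 38 it returns in exactly 192 steps. Equivalently, the stationary distribution is uniform π_j = 1/192 for every state j, so by Kac's formula E[T_38] = 1/π_38 = 192.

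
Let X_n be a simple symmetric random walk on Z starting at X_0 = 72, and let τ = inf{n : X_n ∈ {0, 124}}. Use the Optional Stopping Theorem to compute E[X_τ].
E[X_τ] = 72

X_n is a martingale and τ is a bounded-mean stopping time (indeed τ is finite a.s. with bounded expectation since the walk is in a bounded region). By the OST, E[X_τ] = E[X_0] = 72. Equivalently: E[X_τ] = 124 · P(hit 124 first) + 0 · P(hit 0 first) = 124 · (72/124) = 72.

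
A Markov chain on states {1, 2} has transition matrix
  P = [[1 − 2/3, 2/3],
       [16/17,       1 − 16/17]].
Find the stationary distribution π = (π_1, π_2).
π_1 = 24/41, π_2 = 17/41

Solve πP = π with π_1 + π_2 = 1. From πP = π: π_1 · (1 − 2/3) + π_2 · 16/17 = π_1 ⇒ π_2 · 16/17 = π_1 · 2/3 ⇒ π_2/π_1 = (2/3)/(16/17) = 17/24. Together with π_1 + π_2 = 1:
  π_1 = (16/17)/(2/3 + 16/17) = (16/17)/(82/51) = 24/41,
  π_2 = (2/3)/(2/3 + 16/17) = (2/3)/(82/51) = 17/41.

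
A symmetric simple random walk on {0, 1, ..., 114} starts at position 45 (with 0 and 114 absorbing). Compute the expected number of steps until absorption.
E[τ | X_0 = 45] = 3105

Let v_k = E[τ | X_0 = k]. Boundary: v_0 = v_114 = 0. Recurrence: v_k = 1 + (v_{k-1} + v_{k+1})/2 for 1 ≤ k ≤ 113. The particular solution to v_k − (v_{k-1} + v_{k+1})/2 = 1 is v_k = −k^2. Adding homogeneous solution A + B k and matching boundaries gives v_k = k (114 − k). Substituting k = 45: v_45 = 45 · 69 = 3105.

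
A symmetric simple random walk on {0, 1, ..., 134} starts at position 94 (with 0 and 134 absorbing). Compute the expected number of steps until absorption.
E[τ | X_0 = 94] = 3760

Let v_k = E[τ | X_0 = k]. Boundary: v_0 = v_134 = 0. Recurrence: v_k = 1 + (v_{k-1} + v_{k+1})/2 for 1 ≤ k ≤ 133. The particular solution to v_k − (v_{k-1} + v_{k+1})/2 = 1 is v_k = −k^2. Adding homogeneous solution A + B k and matching boundaries gives v_k = k (134 − k). Substituting k = 94: v_94 = 94 · 40 = 3760.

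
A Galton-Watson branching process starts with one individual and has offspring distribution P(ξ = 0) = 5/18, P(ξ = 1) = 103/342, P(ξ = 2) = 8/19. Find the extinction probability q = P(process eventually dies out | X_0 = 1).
q = 95/144

The pgf is f(s) = 5/18 + 103/342·s + 8/19·s². The extinction probability q is the smallest fixed point of f in [0, 1]. Setting s = f(s):
  8/19·s² + (103/342 − 1)·s + 5/18 = 0
  8/19·s² − (5/18 + 8/19)·s + 5/18 = 0
which factors as (s − 1)·(8/19·s − 5/18) = 0, giving roots s = 1 and s = (5/18)/(8/19) = 95/144.
Mean offspring μ = 103/342 + 2·8/19 = 391/342 > 1 (supercritical), so q < 1. The extinction probability is the smaller root: q = (5/18)/(8/19) = 95/144.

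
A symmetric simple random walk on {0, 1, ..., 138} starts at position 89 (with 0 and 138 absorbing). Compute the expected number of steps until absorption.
E[τ | X_0 = 89] = 4361

Let v_k = E[τ | X_0 = k]. Boundary: v_0 = v_138 = 0. Recurrence: v_k = 1 + (v_{k-1} + v_{k+1})/2 for 1 ≤ k ≤ 137. The particular solution to v_k − (v_{k-1} + v_{k+1})/2 = 1 is v_k = −k^2. Adding homogeneous solution A + B k and matching boundaries gives v_k = k (138 − k). Substituting k = 89: v_89 = 89 · 49 = 4361.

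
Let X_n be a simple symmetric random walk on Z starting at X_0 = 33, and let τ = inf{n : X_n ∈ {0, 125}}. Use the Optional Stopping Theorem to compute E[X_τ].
E[X_τ] = 33

X_n is a martingale and τ is a bounded-mean stopping time (indeed τ is finite a.s. with bounded expectation since the walk is in a bounded region). By the OST, E[X_τ] = E[X_0] = 33. Equivalently: E[X_τ] = 125 · P(hit 125 first) + 0 · P(hit 0 first) = 125 · (33/125) = 33.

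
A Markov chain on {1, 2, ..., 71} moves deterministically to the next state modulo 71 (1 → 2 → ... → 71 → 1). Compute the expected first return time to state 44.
E[T_44 | X_0 = 44] = 71

The chain cycles deterministically, so starting at state 44 it returns in exactly 71 steps. Equivalently, the stationary distribution is uniform π_j = 1/71 for every state j, so by Kac's formula E[T_44] = 1/π_44 = 71.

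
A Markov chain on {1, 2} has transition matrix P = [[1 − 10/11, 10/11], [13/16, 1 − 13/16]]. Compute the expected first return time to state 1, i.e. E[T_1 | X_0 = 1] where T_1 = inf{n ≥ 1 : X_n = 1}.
E[T_1 | X_0 = 1] = 1/π_1 = 303/143

For an irreducible recurrent Markov chain with stationary distribution π, E[T_i | X_0 = i] = 1/π_i (Kac's formula). Here π_1 = (13/16)/(10/11 + 13/16) = (13/16)/(303/176) = 143/303, so E[T_1 | X_0 = 1] = 1/π_1 = (10/11 + 13/16)/(13/16) = (303/176)/(13/16) = 303/143.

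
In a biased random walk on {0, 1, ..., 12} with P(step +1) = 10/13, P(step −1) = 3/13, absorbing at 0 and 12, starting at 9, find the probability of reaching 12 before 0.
P(hit 12 before 0) = (1 − (3/10)^9) / (1 − (3/10)^12) = 1027729000/1027748683

Let u_k denote P(reach 12 before 0 | start at k). Boundary: u_0 = 0, u_12 = 1. Recurrence: u_k = 10/13·u_{k+1} + 3/13·u_{k-1} for 1 ≤ k ≤ 11. Try u_k = A + B·r^k with r = q/p = (3/13)/(10/13) = 3/10. Substitution satisfies the recurrence; boundary conditions give:
  u_k = (1 − r^k) / (1 − r^N) = (1 − (3/10)^9) / (1 − (3/10)^12) = 1027729000/1027748683.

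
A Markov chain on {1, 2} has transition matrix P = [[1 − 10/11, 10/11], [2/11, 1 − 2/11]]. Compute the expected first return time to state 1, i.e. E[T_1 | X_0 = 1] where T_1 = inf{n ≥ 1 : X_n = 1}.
E[T_1 | X_0 = 1] = 1/π_1 = 6

For an irreducible recurrent Markov chain with stationary distribution π, E[T_i | X_0 = i] = 1/π_i (Kac's formula). Here π_1 = (2/11)/(10/11 + 2/11) = (2/11)/(12/11) = 1/6, so E[T_1 | X_0 = 1] = 1/π_1 = (10/11 + 2/11)/(2/11) = (12/11)/(2/11) = 6.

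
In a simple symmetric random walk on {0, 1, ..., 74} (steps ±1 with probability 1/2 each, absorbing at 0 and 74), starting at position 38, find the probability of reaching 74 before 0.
P(hit 74 before 0) = 38/74 = 19/37

Let u_k = P(hit 74 before 0 | start at k). Then u_0 = 0, u_74 = 1, and u_k = u_{k-1}/2 + u_{k+1}/2 for 1 ≤ k ≤ 73. This harmonic recurrence is solved by u_k = k/74, giving u_38 = 38/74 = 19/37.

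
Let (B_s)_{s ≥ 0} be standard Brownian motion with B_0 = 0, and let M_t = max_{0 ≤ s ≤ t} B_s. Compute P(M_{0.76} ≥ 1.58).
P(M_{0.76} ≥ 1.58) = 2·P(B_{0.76} ≥ 1.58) = 2(1 − Φ(1.58/√0.76)) ≈ 0.0699

By the reflection principle for Brownian motion, P(M_t ≥ a) = 2 · P(B_t ≥ a) for a ≥ 0. Since B_t ~ N(0, t), P(B_t ≥ 1.58) = 1 − Φ(1.58/√t) = 1 − Φ(1.58/√0.76) = 1 − Φ(1.8124). So
  P(M_{0.76} ≥ 1.58) = 2(1 − Φ(1.8124)) ≈ 0.0699.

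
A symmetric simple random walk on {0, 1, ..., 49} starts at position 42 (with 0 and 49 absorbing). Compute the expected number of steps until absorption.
E[τ | X_0 = 42] = 294

Let v_k = E[τ | X_0 = k]. Boundary: v_0 = v_49 = 0. Recurrence: v_k = 1 + (v_{k-1} + v_{k+1})/2 for 1 ≤ k ≤ 48. The particular solution to v_k − (v_{k-1} + v_{k+1})/2 = 1 is v_k = −k^2. Adding homogeneous solution A + B k and matching boundaries gives v_k = k (49 − k). Substituting k = 42: v_42 = 42 · 7 = 294.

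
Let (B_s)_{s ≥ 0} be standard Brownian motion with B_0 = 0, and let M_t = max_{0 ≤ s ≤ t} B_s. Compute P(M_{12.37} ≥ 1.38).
P(M_{12.37} ≥ 1.38) = 2·P(B_{12.37} ≥ 1.38) = 2(1 − Φ(1.38/√12.37)) ≈ 0.6948

By the reflection principle for Brownian motion, P(M_t ≥ a) = 2 · P(B_t ≥ a) for a ≥ 0. Since B_t ~ N(0, t), P(B_t ≥ 1.38) = 1 − Φ(1.38/√t) = 1 − Φ(1.38/√12.37) = 1 − Φ(0.3924). So
  P(M_{12.37} ≥ 1.38) = 2(1 − Φ(0.3924)) ≈ 0.6948.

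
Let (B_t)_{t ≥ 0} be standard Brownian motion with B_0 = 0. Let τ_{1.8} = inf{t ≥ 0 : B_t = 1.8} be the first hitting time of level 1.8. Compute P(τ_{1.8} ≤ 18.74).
P(τ_{1.8} ≤ 18.74) = 2(1 − Φ(1.8/√18.74)) = 2(1 − Φ(0.4158)) ≈ 0.6776

By the reflection principle for standard BM, P(τ_b ≤ t) = 2 · P(B_t ≥ b). Since B_t ~ N(0, t), P(B_t ≥ 1.8) = 1 − Φ(1.8/√t) = 1 − Φ(1.8/√18.74) = 1 − Φ(0.4158) ≈ 0.33878. Doubling: P(τ_{1.8} ≤ 18.74) ≈ 2 · 0.33878 = 0.67756 ≈ 0.6776.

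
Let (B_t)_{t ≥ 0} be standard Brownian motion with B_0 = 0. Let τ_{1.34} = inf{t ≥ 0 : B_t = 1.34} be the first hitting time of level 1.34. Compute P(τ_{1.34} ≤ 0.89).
P(τ_{1.34} ≤ 0.89) = 2(1 − Φ(1.34/√0.89)) = 2(1 − Φ(1.4204)) ≈ 0.1555

By the reflection principle for standard BM, P(τ_b ≤ t) = 2 · P(B_t ≥ b). Since B_t ~ N(0, t), P(B_t ≥ 1.34) = 1 − Φ(1.34/√t) = 1 − Φ(1.34/√0.89) = 1 − Φ(1.4204) ≈ 0.07775. Doubling: P(τ_{1.34} ≤ 0.89) ≈ 2 · 0.07775 = 0.15550 ≈ 0.1555.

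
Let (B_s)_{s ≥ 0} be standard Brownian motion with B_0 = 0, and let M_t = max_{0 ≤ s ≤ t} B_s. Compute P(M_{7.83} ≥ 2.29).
P(M_{7.83} ≥ 2.29) = 2·P(B_{7.83} ≥ 2.29) = 2(1 − Φ(2.29/√7.83)) ≈ 0.4131

By the reflection principle for Brownian motion, P(M_t ≥ a) = 2 · P(B_t ≥ a) for a ≥ 0. Since B_t ~ N(0, t), P(B_t ≥ 2.29) = 1 − Φ(2.29/√t) = 1 − Φ(2.29/√7.83) = 1 − Φ(0.8184). So
  P(M_{7.83} ≥ 2.29) = 2(1 − Φ(0.8184)) ≈ 0.4131.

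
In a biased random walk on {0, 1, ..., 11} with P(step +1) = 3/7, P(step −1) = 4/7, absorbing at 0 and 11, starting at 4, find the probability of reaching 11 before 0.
P(hit 11 before 0) = (1 − (4/3)^4) / (1 − (4/3)^11) = 382725/4017157

Let u_k denote P(reach 11 before 0 | start at k). Boundary: u_0 = 0, u_11 = 1. Recurrence: u_k = 3/7·u_{k+1} + 4/7·u_{k-1} for 1 ≤ k ≤ 10. Try u_k = A + B·r^k with r = q/p = (4/7)/(3/7) = 4/3. Substitution satisfies the recurrence; boundary conditions give:
  u_k = (1 − r^k) / (1 − r^N) = (1 − (4/3)^4) / (1 − (4/3)^11) = 382725/4017157.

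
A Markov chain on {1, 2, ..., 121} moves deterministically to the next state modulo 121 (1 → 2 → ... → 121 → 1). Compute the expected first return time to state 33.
E[T_33 | X_0 = 33] = 121

The chain cycles deterministically, so starting at state 33 it returns in exactly 121 steps. Equivalently, the stationary distribution is uniform π_j = 1/121 for every state j, so by Kac's formula E[T_33] = 1/π_33 = 121.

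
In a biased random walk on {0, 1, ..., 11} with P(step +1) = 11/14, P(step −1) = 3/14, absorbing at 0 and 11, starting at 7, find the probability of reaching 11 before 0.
P(hit 11 before 0) = (1 − (3/11)^7) / (1 − (3/11)^11) = 35659956343/35663936683

Let u_k denote P(reach 11 before 0 | start at k). Boundary: u_0 = 0, u_11 = 1. Recurrence: u_k = 11/14·u_{k+1} + 3/14·u_{k-1} for 1 ≤ k ≤ 10. Try u_k = A + B·r^k with r = q/p = (3/14)/(11/14) = 3/11. Substitution satisfies the recurrence; boundary conditions give:
  u_k = (1 − r^k) / (1 − r^N) = (1 − (3/11)^7) / (1 − (3/11)^11) = 35659956343/35663936683.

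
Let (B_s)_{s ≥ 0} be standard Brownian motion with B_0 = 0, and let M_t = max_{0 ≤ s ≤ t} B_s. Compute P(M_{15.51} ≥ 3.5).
P(M_{15.51} ≥ 3.5) = 2·P(B_{15.51} ≥ 3.5) = 2(1 − Φ(3.5/√15.51)) ≈ 0.3742

By the reflection principle for Brownian motion, P(M_t ≥ a) = 2 · P(B_t ≥ a) for a ≥ 0. Since B_t ~ N(0, t), P(B_t ≥ 3.5) = 1 − Φ(3.5/√t) = 1 − Φ(3.5/√15.51) = 1 − Φ(0.8887). So
  P(M_{15.51} ≥ 3.5) = 2(1 − Φ(0.8887)) ≈ 0.3742.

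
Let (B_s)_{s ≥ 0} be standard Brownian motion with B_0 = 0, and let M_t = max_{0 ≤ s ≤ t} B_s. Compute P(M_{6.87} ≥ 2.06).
P(M_{6.87} ≥ 2.06) = 2·P(B_{6.87} ≥ 2.06) = 2(1 − Φ(2.06/√6.87)) ≈ 0.4319

By the reflection principle for Brownian motion, P(M_t ≥ a) = 2 · P(B_t ≥ a) for a ≥ 0. Since B_t ~ N(0, t), P(B_t ≥ 2.06) = 1 − Φ(2.06/√t) = 1 − Φ(2.06/√6.87) = 1 − Φ(0.7859). So
  P(M_{6.87} ≥ 2.06) = 2(1 − Φ(0.7859)) ≈ 0.4319.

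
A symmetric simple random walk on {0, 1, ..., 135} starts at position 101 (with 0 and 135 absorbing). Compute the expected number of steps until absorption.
E[τ | X_0 = 101] = 3434

Let v_k = E[τ | X_0 = k]. Boundary: v_0 = v_135 = 0. Recurrence: v_k = 1 + (v_{k-1} + v_{k+1})/2 for 1 ≤ k ≤ 134. The particular solution to v_k − (v_{k-1} + v_{k+1})/2 = 1 is v_k = −k^2. Adding homogeneous solution A + B k and matching boundaries gives v_k = k (135 − k). Substituting k = 101: v_101 = 101 · 34 = 3434.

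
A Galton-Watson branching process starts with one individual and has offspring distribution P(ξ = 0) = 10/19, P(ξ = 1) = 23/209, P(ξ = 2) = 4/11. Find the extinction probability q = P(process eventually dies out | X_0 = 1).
q = 1

Mean offspring μ = 0·10/19 + 1·23/209 + 2·4/11 = 175/209 ≤ 1. For μ ≤ 1 with offspring not concentrated at 1, the Galton-Watson process goes extinct almost surely, so q = 1.
(Algebraic check: The pgf is f(s) = 10/19 + 23/209·s + 4/11·s². The extinction probability q is the smallest fixed point of f in [0, 1]. Setting s = f(s):
  4/11·s² + (23/209 − 1)·s + 10/19 = 0
  4/11·s² − (10/19 + 4/11)·s + 10/19 = 0
which factors as (s − 1)·(4/11·s − 10/19) = 0, giving roots s = 1 and s = (10/19)/(4/11) = 55/38. Since 55/38 ≥ 1, the smallest root in [0, 1] is s = 1.)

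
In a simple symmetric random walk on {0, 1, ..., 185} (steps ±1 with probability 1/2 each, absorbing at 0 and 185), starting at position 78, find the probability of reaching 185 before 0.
P(hit 185 before 0) = 78/185

Let u_k = P(hit 185 before 0 | start at k). Then u_0 = 0, u_185 = 1, and u_k = u_{k-1}/2 + u_{k+1}/2 for 1 ≤ k ≤ 184. This harmonic recurrence is solved by u_k = k/185, giving u_78 = 78/185.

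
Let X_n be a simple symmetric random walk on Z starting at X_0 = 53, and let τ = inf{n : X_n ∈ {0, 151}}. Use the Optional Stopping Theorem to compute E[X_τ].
E[X_τ] = 53

X_n is a martingale and τ is a bounded-mean stopping time (indeed τ is finite a.s. with bounded expectation since the walk is in a bounded region). By the OST, E[X_τ] = E[X_0] = 53. Equivalently: E[X_τ] = 151 · P(hit 151 first) + 0 · P(hit 0 first) = 151 · (53/151) = 53.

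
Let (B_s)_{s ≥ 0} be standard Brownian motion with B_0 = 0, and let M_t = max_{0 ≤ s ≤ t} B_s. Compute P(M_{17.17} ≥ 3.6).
P(M_{17.17} ≥ 3.6) = 2·P(B_{17.17} ≥ 3.6) = 2(1 − Φ(3.6/√17.17)) ≈ 0.3850

By the reflection principle for Brownian motion, P(M_t ≥ a) = 2 · P(B_t ≥ a) for a ≥ 0. Since B_t ~ N(0, t), P(B_t ≥ 3.6) = 1 − Φ(3.6/√t) = 1 − Φ(3.6/√17.17) = 1 − Φ(0.8688). So
  P(M_{17.17} ≥ 3.6) = 2(1 − Φ(0.8688)) ≈ 0.3850.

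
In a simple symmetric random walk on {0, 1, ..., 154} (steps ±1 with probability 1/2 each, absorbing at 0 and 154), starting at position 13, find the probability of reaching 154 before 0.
P(hit 154 before 0) = 13/154

Let u_k = P(hit 154 before 0 | start at k). Then u_0 = 0, u_154 = 1, and u_k = u_{k-1}/2 + u_{k+1}/2 for 1 ≤ k ≤ 153. This harmonic recurrence is solved by u_k = k/154, giving u_13 = 13/154.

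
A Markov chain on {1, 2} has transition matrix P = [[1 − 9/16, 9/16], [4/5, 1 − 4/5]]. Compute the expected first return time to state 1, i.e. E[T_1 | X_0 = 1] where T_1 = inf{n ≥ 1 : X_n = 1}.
E[T_1 | X_0 = 1] = 1/π_1 = 109/64

For an irreducible recurrent Markov chain with stationary distribution π, E[T_i | X_0 = i] = 1/π_i (Kac's formula). Here π_1 = (4/5)/(9/16 + 4/5) = (4/5)/(109/80) = 64/109, so E[T_1 | X_0 = 1] = 1/π_1 = (9/16 + 4/5)/(4/5) = (109/80)/(4/5) = 109/64.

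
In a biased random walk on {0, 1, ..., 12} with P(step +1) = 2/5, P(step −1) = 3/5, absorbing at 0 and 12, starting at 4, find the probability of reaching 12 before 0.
P(hit 12 before 0) = (1 − (3/2)^4) / (1 − (3/2)^12) = 256/8113

Let u_k denote P(reach 12 before 0 | start at k). Boundary: u_0 = 0, u_12 = 1. Recurrence: u_k = 2/5·u_{k+1} + 3/5·u_{k-1} for 1 ≤ k ≤ 11. Try u_k = A + B·r^k with r = q/p = (3/5)/(2/5) = 3/2. Substitution satisfies the recurrence; boundary conditions give:
  u_k = (1 − r^k) / (1 − r^N) = (1 − (3/2)^4) / (1 − (3/2)^12) = 256/8113.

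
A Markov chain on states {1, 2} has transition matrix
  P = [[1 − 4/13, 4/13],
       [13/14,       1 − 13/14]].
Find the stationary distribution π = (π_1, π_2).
π_1 = 169/225, π_2 = 56/225

Solve πP = π with π_1 + π_2 = 1. From πP = π: π_1 · (1 − 4/13) + π_2 · 13/14 = π_1 ⇒ π_2 · 13/14 = π_1 · 4/13 ⇒ π_2/π_1 = (4/13)/(13/14) = 56/169. Together with π_1 + π_2 = 1:
  π_1 = (13/14)/(4/13 + 13/14) = (13/14)/(225/182) = 169/225,
  π_2 = (4/13)/(4/13 + 13/14) = (4/13)/(225/182) = 56/225.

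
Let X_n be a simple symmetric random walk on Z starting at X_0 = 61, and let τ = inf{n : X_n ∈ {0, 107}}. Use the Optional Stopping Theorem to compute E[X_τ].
E[X_τ] = 61

X_n is a martingale and τ is a bounded-mean stopping time (indeed τ is finite a.s. with bounded expectation since the walk is in a bounded region). By the OST, E[X_τ] = E[X_0] = 61. Equivalently: E[X_τ] = 107 · P(hit 107 first) + 0 · P(hit 0 first) = 107 · (61/107) = 61.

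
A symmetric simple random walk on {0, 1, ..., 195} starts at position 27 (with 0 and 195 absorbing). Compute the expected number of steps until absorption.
E[τ | X_0 = 27] = 4536

Let v_k = E[τ | X_0 = k]. Boundary: v_0 = v_195 = 0. Recurrence: v_k = 1 + (v_{k-1} + v_{k+1})/2 for 1 ≤ k ≤ 194. The particular solution to v_k − (v_{k-1} + v_{k+1})/2 = 1 is v_k = −k^2. Adding homogeneous solution A + B k and matching boundaries gives v_k = k (195 − k). Substituting k = 27: v_27 = 27 · 168 = 4536.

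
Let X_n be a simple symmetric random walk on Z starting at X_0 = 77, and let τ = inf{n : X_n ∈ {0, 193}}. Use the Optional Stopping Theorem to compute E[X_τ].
E[X_τ] = 77

X_n is a martingale and τ is a bounded-mean stopping time (indeed τ is finite a.s. with bounded expectation since the walk is in a bounded region). By the OST, E[X_τ] = E[X_0] = 77. Equivalently: E[X_τ] = 193 · P(hit 193 first) + 0 · P(hit 0 first) = 193 · (77/193) = 77.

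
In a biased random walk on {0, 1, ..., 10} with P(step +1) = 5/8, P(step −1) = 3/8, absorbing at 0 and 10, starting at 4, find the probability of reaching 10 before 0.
P(hit 10 before 0) = (1 − (3/5)^4) / (1 − (3/5)^10) = 531250/606661

Let u_k denote P(reach 10 before 0 | start at k). Boundary: u_0 = 0, u_10 = 1. Recurrence: u_k = 5/8·u_{k+1} + 3/8·u_{k-1} for 1 ≤ k ≤ 9. Try u_k = A + B·r^k with r = q/p = (3/8)/(5/8) = 3/5. Substitution satisfies the recurrence; boundary conditions give:
  u_k = (1 − r^k) / (1 − r^N) = (1 − (3/5)^4) / (1 − (3/5)^10) = 531250/606661.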